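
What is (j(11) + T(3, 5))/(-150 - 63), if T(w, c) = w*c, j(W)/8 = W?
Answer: -103/213 ≈ -0.48357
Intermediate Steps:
j(W) = 8*W
T(w, c) = c*w
(j(11) + T(3, 5))/(-150 - 63) = (8*11 + 5*3)/(-150 - 63) = (88 + 15)/(-213) = 103*(-1/213) = -103/213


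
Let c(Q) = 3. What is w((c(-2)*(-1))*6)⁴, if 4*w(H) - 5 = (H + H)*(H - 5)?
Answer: 481481944321/256 ≈ 1.8808e+9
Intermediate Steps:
w(H) = 5/4 + H*(-5 + H)/2 (w(H) = 5/4 + ((H + H)*(H - 5))/4 = 5/4 + ((2*H)*(-5 + H))/4 = 5/4 + (2*H*(-5 + H))/4 = 5/4 + H*(-5 + H)/2)
w((c(-2)*(-1))*6)⁴ = (5/4 + ((3*(-1))*6)²/2 - 5*3*(-1)*6/2)⁴ = (5/4 + (-3*6)²/2 - (-15)*6/2)⁴ = (5/4 + (½)*(-18)² - 5/2*(-18))⁴ = (5/4 + (½)*324 + 45)⁴ = (5/4 + 162 + 45)⁴ = (833/4)⁴ = 481481944321/256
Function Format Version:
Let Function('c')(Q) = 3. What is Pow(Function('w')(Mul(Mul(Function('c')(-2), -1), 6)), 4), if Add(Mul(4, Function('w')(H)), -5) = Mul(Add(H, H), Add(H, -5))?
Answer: Rational(481481944321, 256) ≈ 1.8808e+9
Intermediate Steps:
Function('w')(H) = Add(Rational(5, 4), Mul(Rational(1, 2), H, Add(-5, H))) (Function('w')(H) = Add(Rational(5, 4), Mul(Rational(1, 4), Mul(Add(H, H), Add(H, -5)))) = Add(Rational(5, 4), Mul(Rational(1, 4), Mul(Mul(2, H), Add(-5, H)))) = Add(Rational(5, 4), Mul(Rational(1, 4), Mul(2, H, Add(-5, H)))) = Add(Rational(5, 4), Mul(Rational(1, 2), H, Add(-5, H))))
Pow(Function('w')(Mul(Mul(Function('c')(-2), -1), 6)), 4) = Pow(Add(Rational(5, 4), Mul(Rational(1, 2), Pow(Mul(Mul(3, -1), 6), 2)), Mul(Rational(-5, 2), Mul(Mul(3, -1), 6))), 4) = Pow(Add(Rational(5, 4), Mul(Rational(1, 2), Pow(Mul(-3, 6), 2)), Mul(Rational(-5, 2), Mul(-3, 6))), 4) = Pow(Add(Rational(5, 4), Mul(Rational(1, 2), Pow(-18, 2)), Mul(Rational(-5, 2), -18)), 4) = Pow(Add(Rational(5, 4), Mul(Rational(1, 2), 324), 45), 4) = Pow(Add(Rational(5, 4), 162, 45), 4) = Pow(Rational(833, 4), 4) = Rational(481481944321, 256)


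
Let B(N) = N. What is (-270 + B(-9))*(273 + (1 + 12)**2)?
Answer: -123318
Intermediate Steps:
(-270 + B(-9))*(273 + (1 + 12)**2) = (-270 - 9)*(273 + (1 + 12)**2) = -279*(273 + 13**2) = -279*(273 + 169) = -279*442 = -123318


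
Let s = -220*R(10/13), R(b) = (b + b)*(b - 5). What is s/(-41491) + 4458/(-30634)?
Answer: -19336415191/107402482343 ≈ -0.18004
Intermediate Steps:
R(b) = 2*b*(-5 + b) (R(b) = (2*b)*(-5 + b) = 2*b*(-5 + b))
s = 242000/169 (s = -440*10/13*(-5 + 10/13) = -440*10*(1/13)*(-5 + 10*(1/13)) = -440*10*(-5 + 10/13)/13 = -440*10*(-55)/(13*13) = -220*(-1100/169) = 242000/169 ≈ 1432.0)
s/(-41491) + 4458/(-30634) = (242000/169)/(-41491) + 4458/(-30634) = (242000/169)*(-1/41491) + 4458*(-1/30634) = -242000/7011979 - 2229/15317 = -19336415191/107402482343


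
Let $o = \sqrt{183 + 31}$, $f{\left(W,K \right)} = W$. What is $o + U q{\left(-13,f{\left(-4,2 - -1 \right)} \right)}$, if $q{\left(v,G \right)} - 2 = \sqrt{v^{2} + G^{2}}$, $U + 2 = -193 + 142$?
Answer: $-106 + \sqrt{214} - 53 \sqrt{185} \approx -812.25$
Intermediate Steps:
$U = -53$ ($U = -2 + \left(-193 + 142\right) = -2 - 51 = -53$)
$o = \sqrt{214} \approx 14.629$
$q{\left(v,G \right)} = 2 + \sqrt{G^{2} + v^{2}}$ ($q{\left(v,G \right)} = 2 + \sqrt{v^{2} + G^{2}} = 2 + \sqrt{G^{2} + v^{2}}$)
$o + U q{\left(-13,f{\left(-4,2 - -1 \right)} \right)} = \sqrt{214} - 53 \left(2 + \sqrt{\left(-4\right)^{2} + \left(-13\right)^{2}}\right) = \sqrt{214} - 53 \left(2 + \sqrt{16 + 169}\right) = \sqrt{214} - 53 \left(2 + \sqrt{185}\right) = \sqrt{214} - \left(106 + 53 \sqrt{185}\right) = -106 + \sqrt{214} - 53 \sqrt{185}$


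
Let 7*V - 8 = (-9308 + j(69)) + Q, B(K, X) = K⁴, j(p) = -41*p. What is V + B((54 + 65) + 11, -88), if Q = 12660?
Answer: 1999270531/7 ≈ 2.8561e+8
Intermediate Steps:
V = 531/7 (V = 8/7 + ((-9308 - 41*69) + 12660)/7 = 8/7 + ((-9308 - 2829) + 12660)/7 = 8/7 + (-12137 + 12660)/7 = 8/7 + (⅐)*523 = 8/7 + 523/7 = 531/7 ≈ 75.857)
V + B((54 + 65) + 11, -88) = 531/7 + ((54 + 65) + 11)⁴ = 531/7 + (119 + 11)⁴ = 531/7 + 130⁴ = 531/7 + 285610000 = 1999270531/7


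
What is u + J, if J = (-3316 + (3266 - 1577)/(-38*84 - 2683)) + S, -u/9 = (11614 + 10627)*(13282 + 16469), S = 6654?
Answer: -34986944415064/5875 ≈ -5.9552e+9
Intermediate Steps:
u = -5955227919 (u = -9*(11614 + 10627)*(13282 + 16469) = -200169*29751 = -9*661691991 = -5955227919)
J = 19609061/5875 (J = (-3316 + (3266 - 1577)/(-38*84 - 2683)) + 6654 = (-3316 + 1689/(-3192 - 2683)) + 6654 = (-3316 + 1689/(-5875)) + 6654 = (-3316 + 1689*(-1/5875)) + 6654 = (-3316 - 1689/5875) + 6654 = -19483189/5875 + 6654 = 19609061/5875 ≈ 3337.7)
u + J = -5955227919 + 19609061/5875 = -34986944415064/5875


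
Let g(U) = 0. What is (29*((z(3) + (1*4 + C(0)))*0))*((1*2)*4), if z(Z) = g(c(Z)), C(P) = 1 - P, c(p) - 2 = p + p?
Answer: 0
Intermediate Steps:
c(p) = 2 + 2*p (c(p) = 2 + (p + p) = 2 + 2*p)
z(Z) = 0
(29*((z(3) + (1*4 + C(0)))*0))*((1*2)*4) = (29*((0 + (1*4 + (1 - 1*0)))*0))*((1*2)*4) = (29*((0 + (4 + (1 + 0)))*0))*(2*4) = (29*((0 + (4 + 1))*0))*8 = (29*((0 + 5)*0))*8 = (29*(5*0))*8 = (29*0)*8 = 0*8 = 0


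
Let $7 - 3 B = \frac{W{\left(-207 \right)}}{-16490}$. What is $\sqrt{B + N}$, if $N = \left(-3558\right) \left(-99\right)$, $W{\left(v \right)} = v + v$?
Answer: $\frac{\sqrt{215510202154830}}{24735} \approx 593.5$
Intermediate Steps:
$W{\left(v \right)} = 2 v$
$B = \frac{57508}{24735}$ ($B = \frac{7}{3} - \frac{2 \left(-207\right) \frac{1}{-16490}}{3} = \frac{7}{3} - \frac{\left(-414\right) \left(- \frac{1}{16490}\right)}{3} = \frac{7}{3} - \frac{69}{8245} = \frac{57508}{24735} \approx 2.325$)
$N = 352242$
$\sqrt{B + N} = \sqrt{\frac{57508}{24735} + 352242} = \sqrt{\frac{8712763378}{24735}} = \frac{\sqrt{215510202154830}}{24735}$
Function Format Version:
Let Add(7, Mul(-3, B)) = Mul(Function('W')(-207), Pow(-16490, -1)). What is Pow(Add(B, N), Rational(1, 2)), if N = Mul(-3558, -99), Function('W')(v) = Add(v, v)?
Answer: Mul(Rational(1, 24735), Pow(215510202154830, Rational(1, 2))) ≈ 593.50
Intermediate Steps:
Function('W')(v) = Mul(2, v)
B = Rational(57508, 24735) (B = Add(Rational(7, 3), Mul(Rational(-1, 3), Mul(Mul(2, -207), Pow(-16490, -1)))) = Add(Rational(7, 3), Mul(Rational(-1, 3), Mul(-414, Rational(-1, 16490)))) = Add(Rational(7, 3), Mul(Rational(-1, 3), Rational(207, 8245))) = Add(Rational(7, 3), Rational(-69, 8245)) = Rational(57508, 24735) ≈ 2.3250)
N = 352242
Pow(Add(B, N), Rational(1, 2)) = Pow(Add(Rational(57508, 24735), 352242), Rational(1, 2)) = Pow(Rational(8712763378, 24735), Rational(1, 2)) = Mul(Rational(1, 24735), Pow(215510202154830, Rational(1, 2)))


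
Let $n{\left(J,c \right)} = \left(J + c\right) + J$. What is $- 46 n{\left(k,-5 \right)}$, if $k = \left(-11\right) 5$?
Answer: $5290$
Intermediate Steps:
$k = -55$
$n{\left(J,c \right)} = c + 2 J$
$- 46 n{\left(k,-5 \right)} = - 46 \left(-5 + 2 \left(-55\right)\right) = - 46 \left(-5 - 110\right) = \left(-46\right) \left(-115\right) = 5290$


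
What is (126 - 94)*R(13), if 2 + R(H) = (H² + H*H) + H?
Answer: 11168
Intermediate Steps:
R(H) = -2 + H + 2*H² (R(H) = -2 + ((H² + H*H) + H) = -2 + ((H² + H²) + H) = -2 + (2*H² + H) = -2 + (H + 2*H²) = -2 + H + 2*H²)
(126 - 94)*R(13) = (126 - 94)*(-2 + 13 + 2*13²) = 32*(-2 + 13 + 2*169) = 32*(-2 + 13 + 338) = 32*349 = 11168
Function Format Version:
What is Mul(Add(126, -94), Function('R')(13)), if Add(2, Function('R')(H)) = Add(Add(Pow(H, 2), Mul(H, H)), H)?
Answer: 11168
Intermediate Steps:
Function('R')(H) = Add(-2, H, Mul(2, Pow(H, 2))) (Function('R')(H) = Add(-2, Add(Add(Pow(H, 2), Mul(H, H)), H)) = Add(-2, Add(Add(Pow(H, 2), Pow(H, 2)), H)) = Add(-2, Add(Mul(2, Pow(H, 2)), H)) = Add(-2, Add(H, Mul(2, Pow(H, 2)))) = Add(-2, H, Mul(2, Pow(H, 2))))
Mul(Add(126, -94), Function('R')(13)) = Mul(Add(126, -94), Add(-2, 13, Mul(2, Pow(13, 2)))) = Mul(32, Add(-2, 13, Mul(2, 169))) = Mul(32, Add(-2, 13, 338)) = Mul(32, 349) = 11168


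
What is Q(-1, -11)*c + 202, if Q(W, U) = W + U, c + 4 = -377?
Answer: 4774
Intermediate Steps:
c = -381 (c = -4 - 377 = -381)
Q(W, U) = U + W
Q(-1, -11)*c + 202 = (-11 - 1)*(-381) + 202 = -12*(-381) + 202 = 4572 + 202 = 4774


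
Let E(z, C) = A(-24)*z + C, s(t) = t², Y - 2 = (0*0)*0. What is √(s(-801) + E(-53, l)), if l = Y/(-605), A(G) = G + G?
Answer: √1948538615/55 ≈ 802.59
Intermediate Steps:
Y = 2 (Y = 2 + (0*0)*0 = 2 + 0*0 = 2 + 0 = 2)
A(G) = 2*G
l = -2/605 (l = 2/(-605) = 2*(-1/605) = -2/605 ≈ -0.0033058)
E(z, C) = C - 48*z (E(z, C) = (2*(-24))*z + C = -48*z + C = C - 48*z)
√(s(-801) + E(-53, l)) = √((-801)² + (-2/605 - 48*(-53))) = √(641601 + (-2/605 + 2544)) = √(641601 + 1539118/605) = √(389707723/605) = √1948538615/55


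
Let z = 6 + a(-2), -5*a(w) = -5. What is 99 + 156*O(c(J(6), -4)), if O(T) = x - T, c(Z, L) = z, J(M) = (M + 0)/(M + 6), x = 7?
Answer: 99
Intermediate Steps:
a(w) = 1 (a(w) = -⅕*(-5) = 1)
J(M) = M/(6 + M)
z = 7 (z = 6 + 1 = 7)
c(Z, L) = 7
O(T) = 7 - T
99 + 156*O(c(J(6), -4)) = 99 + 156*(7 - 1*7) = 99 + 156*(7 - 7) = 99 + 156*0 = 99 + 0 = 99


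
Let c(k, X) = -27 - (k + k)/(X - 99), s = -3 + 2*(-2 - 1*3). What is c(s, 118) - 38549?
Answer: -732918/19 ≈ -38575.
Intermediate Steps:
s = -13 (s = -3 + 2*(-2 - 3) = -3 + 2*(-5) = -3 - 10 = -13)
c(k, X) = -27 - 2*k/(-99 + X)
c(s, 118) - 38549 = (2673 - 27*118 - 2*(-13))/(-99 + 118) - 38549 = (2673 - 3186 + 26)/19 - 38549 = (1/19)*(-487) - 38549 = -487/19 - 38549 = -732918/19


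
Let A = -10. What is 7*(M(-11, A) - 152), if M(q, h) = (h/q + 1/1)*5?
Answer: -10969/11 ≈ -997.18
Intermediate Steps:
M(q, h) = 5 + 5*h/q (M(q, h) = (h/q + 1*1)*5 = (h/q + 1)*5 = (1 + h/q)*5 = 5 + 5*h/q)
7*(M(-11, A) - 152) = 7*((5 + 5*(-10)/(-11)) - 152) = 7*((5 + 5*(-10)*(-1/11)) - 152) = 7*((5 + 50/11) - 152) = 7*(105/11 - 152) = 7*(-1567/11) = -10969/11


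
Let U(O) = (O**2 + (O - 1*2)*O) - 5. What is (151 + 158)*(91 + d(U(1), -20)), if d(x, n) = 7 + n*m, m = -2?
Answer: 42642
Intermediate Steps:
U(O) = -5 + O**2 + O*(-2 + O) (U(O) = (O**2 + (O - 2)*O) - 5 = (O**2 + (-2 + O)*O) - 5 = (O**2 + O*(-2 + O)) - 5 = -5 + O**2 + O*(-2 + O))
d(x, n) = 7 - 2*n (d(x, n) = 7 + n*(-2) = 7 - 2*n)
(151 + 158)*(91 + d(U(1), -20)) = (151 + 158)*(91 + (7 - 2*(-20))) = 309*(91 + (7 + 40)) = 309*(91 + 47) = 309*138 = 42642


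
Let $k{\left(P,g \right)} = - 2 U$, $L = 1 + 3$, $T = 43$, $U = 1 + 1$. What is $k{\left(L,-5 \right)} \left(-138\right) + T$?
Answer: $595$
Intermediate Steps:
$U = 2$
$L = 4$
$k{\left(P,g \right)} = -4$ ($k{\left(P,g \right)} = \left(-2\right) 2 = -4$)
$k{\left(L,-5 \right)} \left(-138\right) + T = \left(-4\right) \left(-138\right) + 43 = 552 + 43 = 595$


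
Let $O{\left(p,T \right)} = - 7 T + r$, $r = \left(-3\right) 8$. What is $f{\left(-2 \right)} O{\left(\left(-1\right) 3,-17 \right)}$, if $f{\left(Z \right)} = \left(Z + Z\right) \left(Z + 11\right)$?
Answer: $-3420$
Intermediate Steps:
$r = -24$
$f{\left(Z \right)} = 2 Z \left(11 + Z\right)$
$O{\left(p,T \right)} = -24 - 7 T$ ($O{\left(p,T \right)} = - 7 T - 24 = -24 - 7 T$)
$f{\left(-2 \right)} O{\left(\left(-1\right) 3,-17 \right)} = 2 \left(-2\right) \left(11 - 2\right) \left(-24 - -119\right) = 2 \left(-2\right) 9 \left(-24 + 119\right) = \left(-36\right) 95 = -3420$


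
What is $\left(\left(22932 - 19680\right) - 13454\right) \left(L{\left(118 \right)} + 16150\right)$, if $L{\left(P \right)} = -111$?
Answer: $-163629878$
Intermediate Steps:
$\left(\left(22932 - 19680\right) - 13454\right) \left(L{\left(118 \right)} + 16150\right) = \left(\left(22932 - 19680\right) - 13454\right) \left(-111 + 16150\right) = \left(3252 - 13454\right) 16039 = \left(-10202\right) 16039 = -163629878$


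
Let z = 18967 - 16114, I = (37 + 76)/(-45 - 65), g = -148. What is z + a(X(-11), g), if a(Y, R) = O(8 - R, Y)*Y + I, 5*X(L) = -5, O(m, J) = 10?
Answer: 312617/110 ≈ 2842.0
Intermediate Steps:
I = -113/110 (I = 113/(-110) = 113*(-1/110) = -113/110 ≈ -1.0273)
X(L) = -1 (X(L) = (⅕)*(-5) = -1)
z = 2853
a(Y, R) = -113/110 + 10*Y (a(Y, R) = 10*Y - 113/110 = -113/110 + 10*Y)
z + a(X(-11), g) = 2853 + (-113/110 + 10*(-1)) = 2853 + (-113/110 - 10) = 2853 - 1213/110 = 312617/110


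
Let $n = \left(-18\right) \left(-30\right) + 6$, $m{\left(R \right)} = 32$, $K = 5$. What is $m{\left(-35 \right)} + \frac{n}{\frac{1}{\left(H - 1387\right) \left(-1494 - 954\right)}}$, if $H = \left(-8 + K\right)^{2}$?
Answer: $1841845856$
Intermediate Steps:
$H = 9$ ($H = \left(-8 + 5\right)^{2} = \left(-3\right)^{2} = 9$)
$n = 546$ ($n = 540 + 6 = 546$)
$m{\left(-35 \right)} + \frac{n}{\frac{1}{\left(H - 1387\right) \left(-1494 - 954\right)}} = 32 + \frac{546}{\frac{1}{\left(9 - 1387\right) \left(-1494 - 954\right)}} = 32 + \frac{546}{\frac{1}{\left(-1378\right) \left(-2448\right)}} = 32 + \frac{546}{\frac{1}{3373344}} = 32 + 546 \frac{1}{\frac{1}{3373344}} = 32 + 546 \cdot 3373344 = 32 + 1841845824 = 1841845856$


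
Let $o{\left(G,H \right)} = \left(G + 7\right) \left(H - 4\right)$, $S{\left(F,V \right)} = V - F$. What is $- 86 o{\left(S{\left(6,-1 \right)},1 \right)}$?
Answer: $0$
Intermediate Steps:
$o{\left(G,H \right)} = \left(-4 + H\right) \left(7 + G\right)$ ($o{\left(G,H \right)} = \left(7 + G\right) \left(-4 + H\right) = \left(-4 + H\right) \left(7 + G\right)$)
$- 86 o{\left(S{\left(6,-1 \right)},1 \right)} = - 86 \left(-28 - 4 \left(-1 - 6\right) + 7 \cdot 1 + \left(-1 - 6\right) 1\right) = - 86 \left(-28 - 4 \left(-1 - 6\right) + 7 + \left(-1 - 6\right) 1\right) = - 86 \left(-28 - -28 + 7 - 7\right) = - 86 \left(-28 + 28 + 7 - 7\right) = \left(-86\right) 0 = 0$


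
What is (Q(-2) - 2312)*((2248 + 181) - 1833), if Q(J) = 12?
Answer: -1370800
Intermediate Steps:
(Q(-2) - 2312)*((2248 + 181) - 1833) = (12 - 2312)*((2248 + 181) - 1833) = -2300*(2429 - 1833) = -2300*596 = -1370800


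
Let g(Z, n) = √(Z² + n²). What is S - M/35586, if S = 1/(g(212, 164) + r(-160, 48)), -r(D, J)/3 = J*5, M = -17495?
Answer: 24334204/49660263 - √4490/111640 ≈ 0.48941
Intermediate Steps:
r(D, J) = -15*J (r(D, J) = -3*J*5 = -15*J)
S = 1/(-720 + 4*√4490) (S = 1/(√(212² + 164²) - 15*48) = 1/(√(44944 + 26896) - 720) = 1/(√71840 - 720) = 1/(4*√4490 - 720) = 1/(-720 + 4*√4490) ≈ -0.0022125)
S - M/35586 = (-9/5582 - √4490/111640) - (-17495)/35586 = (-9/5582 - √4490/111640) - 1*(-17495/35586) = (-9/5582 - √4490/111640) + 17495/35586 = 24334204/49660263 - √4490/111640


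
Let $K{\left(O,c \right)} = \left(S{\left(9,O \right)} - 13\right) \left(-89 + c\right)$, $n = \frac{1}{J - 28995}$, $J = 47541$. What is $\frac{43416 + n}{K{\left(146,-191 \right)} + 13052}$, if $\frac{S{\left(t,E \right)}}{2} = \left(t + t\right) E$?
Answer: $- \frac{805193137}{26984207448} \approx -0.029839$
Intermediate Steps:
$n = \frac{1}{18546}$ ($n = \frac{1}{47541 - 28995} = \frac{1}{18546} \approx 5.392 \cdot 10^{-5}$)
$S{\left(t,E \right)} = 4 E t$ ($S{\left(t,E \right)} = 2 \left(t + t\right) E = 2 \cdot 2 t E = 2 \cdot 2 E t = 4 E t$)
$K{\left(O,c \right)} = \left(-89 + c\right) \left(-13 + 36 O\right)$ ($K{\left(O,c \right)} = \left(4 O 9 - 13\right) \left(-89 + c\right) = \left(36 O - 13\right) \left(-89 + c\right) = \left(-13 + 36 O\right) \left(-89 + c\right) = \left(-89 + c\right) \left(-13 + 36 O\right)$)
$\frac{43416 + n}{K{\left(146,-191 \right)} + 13052} = \frac{43416 + \frac{1}{18546}}{\left(1157 - 467784 - -2483 + 36 \cdot 146 \left(-191\right)\right) + 13052} = \frac{805193137}{18546 \left(\left(1157 - 467784 + 2483 - 1003896\right) + 13052\right)} = \frac{805193137}{18546 \left(-1468040 + 13052\right)} = \frac{805193137}{18546 \left(-1454988\right)} = \frac{805193137}{18546} \left(- \frac{1}{1454988}\right) = - \frac{805193137}{26984207448}$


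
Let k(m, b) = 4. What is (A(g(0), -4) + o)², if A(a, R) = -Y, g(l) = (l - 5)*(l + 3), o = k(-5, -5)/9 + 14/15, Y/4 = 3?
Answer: 228484/2025 ≈ 112.83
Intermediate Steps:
Y = 12 (Y = 4*3 = 12)
o = 62/45 (o = 4/9 + 14/15 = 62/45 ≈ 1.3778)
g(l) = (-5 + l)*(3 + l)
A(a, R) = -12 (A(a, R) = -1*12 = -12)
(A(g(0), -4) + o)² = (-12 + 62/45)² = (-478/45)² = 228484/2025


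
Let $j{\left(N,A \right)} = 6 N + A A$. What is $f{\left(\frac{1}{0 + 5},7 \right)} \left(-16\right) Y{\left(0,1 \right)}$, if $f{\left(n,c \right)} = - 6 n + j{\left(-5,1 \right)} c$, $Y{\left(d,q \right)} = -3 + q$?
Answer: $- \frac{32672}{5} \approx -6534.4$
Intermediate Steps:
$j{\left(N,A \right)} = A^{2} + 6 N$ ($j{\left(N,A \right)} = 6 N + A^{2} = A^{2} + 6 N$)
$f{\left(n,c \right)} = - 29 c - 6 n$ ($f{\left(n,c \right)} = - 6 n + \left(1^{2} + 6 \left(-5\right)\right) c = - 6 n + \left(1 - 30\right) c = - 6 n - 29 c = - 29 c - 6 n$)
$f{\left(\frac{1}{0 + 5},7 \right)} \left(-16\right) Y{\left(0,1 \right)} = \left(\left(-29\right) 7 - \frac{6}{0 + 5}\right) \left(-16\right) \left(-3 + 1\right) = \left(-203 - \frac{6}{5}\right) \left(-16\right) \left(-2\right) = \left(- \frac{1021}{5}\right) \left(-16\right) \left(-2\right) = \frac{16336}{5} \left(-2\right) = - \frac{32672}{5}$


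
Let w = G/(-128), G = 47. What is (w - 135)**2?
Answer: 300224929/16384 ≈ 18324.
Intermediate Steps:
w = -47/128 (w = 47/(-128) = 47*(-1/128) = -47/128 ≈ -0.36719)
(w - 135)**2 = (-47/128 - 135)**2 = (-17327/128)**2 = 300224929/16384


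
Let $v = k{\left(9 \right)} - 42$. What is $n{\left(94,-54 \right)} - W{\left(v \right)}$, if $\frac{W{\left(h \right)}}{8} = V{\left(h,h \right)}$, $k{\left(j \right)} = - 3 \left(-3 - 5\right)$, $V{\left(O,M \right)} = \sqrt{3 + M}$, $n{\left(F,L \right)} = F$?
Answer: $94 - 8 i \sqrt{15} \approx 94.0 - 30.984 i$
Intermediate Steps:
$k{\left(j \right)} = 24$ ($k{\left(j \right)} = \left(-3\right) \left(-8\right) = 24$)
$v = -18$ ($v = 24 - 42 = -18$)
$W{\left(h \right)} = 8 \sqrt{3 + h}$
$n{\left(94,-54 \right)} - W{\left(v \right)} = 94 - 8 \sqrt{3 - 18} = 94 - 8 \sqrt{-15} = 94 - 8 i \sqrt{15}$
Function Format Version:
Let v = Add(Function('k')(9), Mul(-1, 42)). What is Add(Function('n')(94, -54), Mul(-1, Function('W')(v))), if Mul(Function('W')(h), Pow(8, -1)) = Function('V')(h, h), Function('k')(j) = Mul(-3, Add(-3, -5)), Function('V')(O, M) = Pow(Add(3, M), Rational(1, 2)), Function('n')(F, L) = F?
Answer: Add(94, Mul(-8, I, Pow(15, Rational(1, 2)))) ≈ Add(94.000, Mul(-30.984, I))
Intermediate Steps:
Function('k')(j) = 24 (Function('k')(j) = Mul(-3, -8) = 24)
v = -18 (v = Add(24, Mul(-1, 42)) = Add(24, -42) = -18)
Function('W')(h) = Mul(8, Pow(Add(3, h), Rational(1, 2)))
Add(Function('n')(94, -54), Mul(-1, Function('W')(v))) = Add(94, Mul(-1, Mul(8, Pow(Add(3, -18), Rational(1, 2))))) = Add(94, Mul(-1, Mul(8, Pow(-15, Rational(1, 2))))) = Add(94, Mul(-1, Mul(8, Mul(I, Pow(15, Rational(1, 2)))))) = Add(94, Mul(-1, Mul(8, I, Pow(15, Rational(1, 2))))) = Add(94, Mul(-8, I, Pow(15, Rational(1, 2))))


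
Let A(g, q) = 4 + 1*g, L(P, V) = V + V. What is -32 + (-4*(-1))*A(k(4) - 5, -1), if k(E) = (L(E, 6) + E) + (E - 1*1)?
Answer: 40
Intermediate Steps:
L(P, V) = 2*V
k(E) = 11 + 2*E (k(E) = (2*6 + E) + (E - 1*1) = (12 + E) + (E - 1) = (12 + E) + (-1 + E) = 11 + 2*E)
A(g, q) = 4 + g
-32 + (-4*(-1))*A(k(4) - 5, -1) = -32 + (-4*(-1))*(4 + ((11 + 2*4) - 5)) = -32 + 4*(4 + ((11 + 8) - 5)) = -32 + 4*(4 + (19 - 5)) = -32 + 4*(4 + 14) = -32 + 4*18 = -32 + 72 = 40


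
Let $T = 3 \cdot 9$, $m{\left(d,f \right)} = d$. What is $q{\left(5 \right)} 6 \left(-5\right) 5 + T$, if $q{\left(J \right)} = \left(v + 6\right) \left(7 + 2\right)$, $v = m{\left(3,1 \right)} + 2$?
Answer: $-14823$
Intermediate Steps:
$v = 5$ ($v = 3 + 2 = 5$)
$T = 27$
$q{\left(J \right)} = 99$ ($q{\left(J \right)} = \left(5 + 6\right) \left(7 + 2\right) = 11 \cdot 9 = 99$)
$q{\left(5 \right)} 6 \left(-5\right) 5 + T = 99 \cdot 6 \left(-5\right) 5 + 27 = 99 \left(\left(-30\right) 5\right) + 27 = 99 \left(-150\right) + 27 = -14850 + 27 = -14823$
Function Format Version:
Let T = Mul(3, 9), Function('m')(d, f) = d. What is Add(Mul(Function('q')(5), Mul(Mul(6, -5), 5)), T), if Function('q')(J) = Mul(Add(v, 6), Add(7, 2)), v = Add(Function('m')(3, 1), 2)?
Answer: -14823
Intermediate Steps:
v = 5 (v = Add(3, 2) = 5)
T = 27
Function('q')(J) = 99 (Function('q')(J) = Mul(Add(5, 6), Add(7, 2)) = Mul(11, 9) = 99)
Add(Mul(Function('q')(5), Mul(Mul(6, -5), 5)), T) = Add(Mul(99, Mul(Mul(6, -5), 5)), 27) = Add(Mul(99, Mul(-30, 5)), 27) = Add(Mul(99, -150), 27) = Add(-14850, 27) = -14823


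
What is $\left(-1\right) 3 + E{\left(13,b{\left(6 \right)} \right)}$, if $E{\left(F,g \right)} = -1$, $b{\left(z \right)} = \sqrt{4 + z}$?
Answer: $-4$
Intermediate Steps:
$\left(-1\right) 3 + E{\left(13,b{\left(6 \right)} \right)} = \left(-1\right) 3 - 1 = -3 - 1 = -4$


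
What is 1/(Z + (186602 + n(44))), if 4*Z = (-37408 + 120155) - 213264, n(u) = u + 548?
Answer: 4/618259 ≈ 6.4698e-6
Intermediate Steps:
n(u) = 548 + u
Z = -130517/4 (Z = ((-37408 + 120155) - 213264)/4 = (82747 - 213264)/4 = (¼)*(-130517) = -130517/4 ≈ -32629.)
1/(Z + (186602 + n(44))) = 1/(-130517/4 + (186602 + (548 + 44))) = 1/(-130517/4 + (186602 + 592)) = 1/(-130517/4 + 187194) = 1/(618259/4) = 4/618259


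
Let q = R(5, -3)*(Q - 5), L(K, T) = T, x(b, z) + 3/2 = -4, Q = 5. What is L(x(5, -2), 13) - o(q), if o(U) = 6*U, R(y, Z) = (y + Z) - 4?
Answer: 13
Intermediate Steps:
R(y, Z) = -4 + Z + y (R(y, Z) = (Z + y) - 4 = -4 + Z + y)
x(b, z) = -11/2 (x(b, z) = -3/2 - 4 = -11/2)
q = 0 (q = (-4 - 3 + 5)*(5 - 5) = -2*0 = 0)
L(x(5, -2), 13) - o(q) = 13 - 6*0 = 13 - 1*0 = 13 + 0 = 13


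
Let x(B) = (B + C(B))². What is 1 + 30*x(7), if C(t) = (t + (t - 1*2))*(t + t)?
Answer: 918751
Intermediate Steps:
C(t) = 2*t*(-2 + 2*t) (C(t) = (t + (t - 2))*(2*t) = (t + (-2 + t))*(2*t) = (-2 + 2*t)*(2*t) = 2*t*(-2 + 2*t))
x(B) = (B + 4*B*(-1 + B))²
1 + 30*x(7) = 1 + 30*(7²*(-3 + 4*7)²) = 1 + 30*(49*(-3 + 28)²) = 1 + 30*(49*25²) = 1 + 30*(49*625) = 1 + 30*30625 = 1 + 918750 = 918751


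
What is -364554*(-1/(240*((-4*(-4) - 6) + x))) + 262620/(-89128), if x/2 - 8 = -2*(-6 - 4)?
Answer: 196750473/9804080 ≈ 20.068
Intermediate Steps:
x = 56 (x = 16 + 2*(-2*(-6 - 4)) = 16 + 2*(-2*(-10)) = 16 + 2*20 = 16 + 40 = 56)
-364554*(-1/(240*((-4*(-4) - 6) + x))) + 262620/(-89128) = -364554*(-1/(240*((-4*(-4) - 6) + 56))) + 262620/(-89128) = -364554*(-1/(240*((16 - 6) + 56))) + 262620*(-1/89128) = -364554*(-1/(240*(10 + 56))) - 65655/22282 = -364554/((-240*66)) - 65655/22282 = -364554/(-15840) - 65655/22282 = -364554*(-1/15840) - 65655/22282 = 20253/880 - 65655/22282 = 196750473/9804080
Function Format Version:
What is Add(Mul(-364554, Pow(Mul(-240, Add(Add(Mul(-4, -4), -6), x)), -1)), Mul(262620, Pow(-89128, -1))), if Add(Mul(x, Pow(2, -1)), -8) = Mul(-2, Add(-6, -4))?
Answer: Rational(196750473, 9804080) ≈ 20.068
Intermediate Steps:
x = 56 (x = Add(16, Mul(2, Mul(-2, Add(-6, -4)))) = Add(16, Mul(2, Mul(-2, -10))) = Add(16, Mul(2, 20)) = Add(16, 40) = 56)
Add(Mul(-364554, Pow(Mul(-240, Add(Add(Mul(-4, -4), -6), x)), -1)), Mul(262620, Pow(-89128, -1))) = Add(Mul(-364554, Pow(Mul(-240, Add(Add(Mul(-4, -4), -6), 56)), -1)), Mul(262620, Pow(-89128, -1))) = Add(Mul(-364554, Pow(Mul(-240, Add(Add(16, -6), 56)), -1)), Mul(262620, Rational(-1, 89128))) = Add(Mul(-364554, Pow(Mul(-240, Add(10, 56)), -1)), Rational(-65655, 22282)) = Add(Mul(-364554, Pow(Mul(-240, 66), -1)), Rational(-65655, 22282)) = Add(Mul(-364554, Pow(-15840, -1)), Rational(-65655, 22282)) = Add(Mul(-364554, Rational(-1, 15840)), Rational(-65655, 22282)) = Add(Rational(20253, 880), Rational(-65655, 22282)) = Rational(196750473, 9804080)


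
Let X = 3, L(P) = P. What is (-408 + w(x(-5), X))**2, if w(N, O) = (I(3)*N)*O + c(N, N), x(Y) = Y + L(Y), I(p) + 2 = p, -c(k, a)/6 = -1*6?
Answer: 161604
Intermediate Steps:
c(k, a) = 36 (c(k, a) = -(-6)*6 = -6*(-6) = 36)
I(p) = -2 + p
x(Y) = 2*Y (x(Y) = Y + Y = 2*Y)
w(N, O) = 36 + N*O (w(N, O) = ((-2 + 3)*N)*O + 36 = (1*N)*O + 36 = N*O + 36 = 36 + N*O)
(-408 + w(x(-5), X))**2 = (-408 + (36 + (2*(-5))*3))**2 = (-408 + (36 - 10*3))**2 = (-408 + (36 - 30))**2 = (-408 + 6)**2 = (-402)**2 = 161604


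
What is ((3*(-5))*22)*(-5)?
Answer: 1650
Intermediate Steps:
((3*(-5))*22)*(-5) = -15*22*(-5) = -330*(-5) = 1650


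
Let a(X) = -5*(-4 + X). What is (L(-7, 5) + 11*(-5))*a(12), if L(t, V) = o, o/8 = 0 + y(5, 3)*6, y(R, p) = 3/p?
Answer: 280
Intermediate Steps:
a(X) = 20 - 5*X
o = 48 (o = 8*(0 + (3/3)*6) = 8*(0 + (3*(⅓))*6) = 8*(0 + 1*6) = 8*(0 + 6) = 8*6 = 48)
L(t, V) = 48
(L(-7, 5) + 11*(-5))*a(12) = (48 + 11*(-5))*(20 - 5*12) = (48 - 55)*(20 - 60) = -7*(-40) = 280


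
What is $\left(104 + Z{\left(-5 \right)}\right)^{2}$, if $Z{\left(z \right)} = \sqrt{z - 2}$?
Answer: $\left(104 + i \sqrt{7}\right)^{2} \approx 10809.0 + 550.32 i$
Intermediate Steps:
$Z{\left(z \right)} = \sqrt{-2 + z}$
$\left(104 + Z{\left(-5 \right)}\right)^{2} = \left(104 + \sqrt{-2 - 5}\right)^{2} = \left(104 + \sqrt{-7}\right)^{2} = \left(104 + i \sqrt{7}\right)^{2}$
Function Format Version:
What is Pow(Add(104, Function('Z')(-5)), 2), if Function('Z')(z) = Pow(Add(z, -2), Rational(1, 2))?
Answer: Pow(Add(104, Mul(I, Pow(7, Rational(1, 2)))), 2) ≈ Add(10809., Mul(550.32, I))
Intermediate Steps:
Function('Z')(z) = Pow(Add(-2, z), Rational(1, 2))
Pow(Add(104, Function('Z')(-5)), 2) = Pow(Add(104, Pow(Add(-2, -5), Rational(1, 2))), 2) = Pow(Add(104, Pow(-7, Rational(1, 2))), 2) = Pow(Add(104, Mul(I, Pow(7, Rational(1, 2)))), 2)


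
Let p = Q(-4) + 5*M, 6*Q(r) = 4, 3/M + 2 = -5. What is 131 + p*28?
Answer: 269/3 ≈ 89.667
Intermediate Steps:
M = -3/7 (M = 3/(-2 - 5) = 3/(-7) = 3*(-⅐) = -3/7 ≈ -0.42857)
Q(r) = ⅔ (Q(r) = (⅙)*4 = ⅔)
p = -31/21 (p = ⅔ + 5*(-3/7) = ⅔ - 15/7 = -31/21 ≈ -1.4762)
131 + p*28 = 131 - 31/21*28 = 131 - 124/3 = 269/3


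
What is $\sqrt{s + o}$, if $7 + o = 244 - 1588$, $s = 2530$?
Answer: $3 \sqrt{131} \approx 34.337$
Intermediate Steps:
$o = -1351$ ($o = -7 + \left(244 - 1588\right) = -7 - 1344 = -1351$)
$\sqrt{s + o} = \sqrt{2530 - 1351} = \sqrt{1179} = 3 \sqrt{131}$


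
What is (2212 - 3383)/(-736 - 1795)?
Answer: 1171/2531 ≈ 0.46266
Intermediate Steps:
(2212 - 3383)/(-736 - 1795) = -1171/(-2531) = -1171*(-1/2531) = 1171/2531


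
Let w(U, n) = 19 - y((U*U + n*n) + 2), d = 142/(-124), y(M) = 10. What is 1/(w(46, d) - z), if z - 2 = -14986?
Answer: 1/14993 ≈ 6.6698e-5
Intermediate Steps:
z = -14984 (z = 2 - 14986 = -14984)
d = -71/62 (d = 142*(-1/124) = -71/62 ≈ -1.1452)
w(U, n) = 9 (w(U, n) = 19 - 1*10 = 19 - 10 = 9)
1/(w(46, d) - z) = 1/(9 - 1*(-14984)) = 1/(9 + 14984) = 1/14993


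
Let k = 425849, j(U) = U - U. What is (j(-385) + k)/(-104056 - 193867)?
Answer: -425849/297923 ≈ -1.4294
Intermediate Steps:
j(U) = 0
(j(-385) + k)/(-104056 - 193867) = (0 + 425849)/(-104056 - 193867) = 425849/(-297923) = 425849*(-1/297923) = -425849/297923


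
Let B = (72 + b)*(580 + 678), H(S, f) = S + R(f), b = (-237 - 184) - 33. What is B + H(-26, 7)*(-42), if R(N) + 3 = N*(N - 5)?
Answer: -479926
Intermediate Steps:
b = -454 (b = -421 - 33 = -454)
R(N) = -3 + N*(-5 + N) (R(N) = -3 + N*(N - 5) = -3 + N*(-5 + N))
H(S, f) = -3 + S + f² - 5*f (H(S, f) = S + (-3 + f² - 5*f) = -3 + S + f² - 5*f)
B = -480556 (B = (72 - 454)*(580 + 678) = -382*1258 = -480556)
B + H(-26, 7)*(-42) = -480556 + (-3 - 26 + 7² - 5*7)*(-42) = -480556 + (-3 - 26 + 49 - 35)*(-42) = -480556 - 15*(-42) = -480556 + 630 = -479926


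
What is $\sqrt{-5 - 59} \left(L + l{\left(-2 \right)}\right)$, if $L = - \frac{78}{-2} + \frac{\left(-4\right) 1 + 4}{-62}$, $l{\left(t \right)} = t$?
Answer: $296 i \approx 296.0 i$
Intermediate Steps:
$L = 39$ ($L = \left(-78\right) \left(- \frac{1}{2}\right) + \left(-4 + 4\right) \left(- \frac{1}{62}\right) = 39 + 0 \left(- \frac{1}{62}\right) = 39 + 0 = 39$)
$\sqrt{-5 - 59} \left(L + l{\left(-2 \right)}\right) = \sqrt{-5 - 59} \left(39 - 2\right) = \sqrt{-64} \cdot 37 = 8 i 37 = 296 i$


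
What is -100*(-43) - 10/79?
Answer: 339690/79 ≈ 4299.9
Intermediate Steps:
-100*(-43) - 10/79 = 4300 - 10*1/79 = 4300 - 10/79 = 339690/79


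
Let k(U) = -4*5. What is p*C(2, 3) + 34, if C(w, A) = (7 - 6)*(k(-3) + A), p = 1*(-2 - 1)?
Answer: 85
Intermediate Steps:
p = -3 (p = 1*(-3) = -3)
k(U) = -20
C(w, A) = -20 + A (C(w, A) = (7 - 6)*(-20 + A) = 1*(-20 + A) = -20 + A)
p*C(2, 3) + 34 = -3*(-20 + 3) + 34 = -3*(-17) + 34 = 51 + 34 = 85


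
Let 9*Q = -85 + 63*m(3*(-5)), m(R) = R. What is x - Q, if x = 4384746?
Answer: 39463744/9 ≈ 4.3849e+6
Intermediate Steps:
Q = -1030/9 (Q = (-85 + 63*(3*(-5)))/9 = (-85 + 63*(-15))/9 = (-85 - 945)/9 = (⅑)*(-1030) = -1030/9 ≈ -114.44)
x - Q = 4384746 - 1*(-1030/9) = 4384746 + 1030/9 = 39463744/9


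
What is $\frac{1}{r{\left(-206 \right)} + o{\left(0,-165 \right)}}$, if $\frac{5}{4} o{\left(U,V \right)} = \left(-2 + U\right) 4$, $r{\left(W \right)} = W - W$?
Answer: $- \frac{5}{32} \approx -0.15625$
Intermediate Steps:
$r{\left(W \right)} = 0$
$o{\left(U,V \right)} = - \frac{32}{5} + \frac{16 U}{5}$ ($o{\left(U,V \right)} = \frac{4 \left(-2 + U\right) 4}{5} = \frac{4 \left(-8 + 4 U\right)}{5} = - \frac{32}{5} + \frac{16 U}{5}$)
$\frac{1}{r{\left(-206 \right)} + o{\left(0,-165 \right)}} = \frac{1}{0 + \left(- \frac{32}{5} + \frac{16}{5} \cdot 0\right)} = \frac{1}{0 + \left(- \frac{32}{5} + 0\right)} = \frac{1}{0 - \frac{32}{5}} = \frac{1}{- \frac{32}{5}} = - \frac{5}{32}$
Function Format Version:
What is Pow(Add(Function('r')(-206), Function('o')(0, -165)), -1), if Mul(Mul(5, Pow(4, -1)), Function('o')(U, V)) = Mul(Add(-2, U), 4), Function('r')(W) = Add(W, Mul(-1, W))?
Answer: Rational(-5, 32) ≈ -0.15625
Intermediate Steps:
Function('r')(W) = 0
Function('o')(U, V) = Add(Rational(-32, 5), Mul(Rational(16, 5), U)) (Function('o')(U, V) = Mul(Rational(4, 5), Mul(Add(-2, U), 4)) = Mul(Rational(4, 5), Add(-8, Mul(4, U))) = Add(Rational(-32, 5), Mul(Rational(16, 5), U)))
Pow(Add(Function('r')(-206), Function('o')(0, -165)), -1) = Pow(Add(0, Add(Rational(-32, 5), Mul(Rational(16, 5), 0))), -1) = Pow(Add(0, Add(Rational(-32, 5), 0)), -1) = Pow(Add(0, Rational(-32, 5)), -1) = Pow(Rational(-32, 5), -1) = Rational(-5, 32)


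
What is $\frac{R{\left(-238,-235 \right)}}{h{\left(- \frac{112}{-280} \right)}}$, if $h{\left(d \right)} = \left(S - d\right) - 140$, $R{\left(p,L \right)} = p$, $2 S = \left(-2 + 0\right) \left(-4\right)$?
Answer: $\frac{595}{341} \approx 1.7449$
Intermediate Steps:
$S = 4$ ($S = \frac{\left(-2 + 0\right) \left(-4\right)}{2} = \frac{\left(-2\right) \left(-4\right)}{2} = \frac{1}{2} \cdot 8 = 4$)
$h{\left(d \right)} = -136 - d$ ($h{\left(d \right)} = \left(4 - d\right) - 140 = -136 - d$)
$\frac{R{\left(-238,-235 \right)}}{h{\left(- \frac{112}{-280} \right)}} = - \frac{238}{-136 - - \frac{112}{-280}} = - \frac{238}{-136 - \left(-112\right) \left(- \frac{1}{280}\right)} = - \frac{238}{-136 - \frac{2}{5}} = - \frac{238}{- \frac{682}{5}} = \left(-238\right) \left(- \frac{5}{682}\right) = \frac{595}{341}$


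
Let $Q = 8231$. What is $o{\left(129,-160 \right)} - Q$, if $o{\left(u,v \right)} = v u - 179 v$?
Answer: $-231$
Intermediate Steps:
$o{\left(u,v \right)} = - 179 v + u v$ ($o{\left(u,v \right)} = u v - 179 v = - 179 v + u v$)
$o{\left(129,-160 \right)} - Q = - 160 \left(-179 + 129\right) - 8231 = \left(-160\right) \left(-50\right) - 8231 = 8000 - 8231 = -231$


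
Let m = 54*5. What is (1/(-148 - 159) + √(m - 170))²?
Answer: 9418761/94249 ≈ 99.935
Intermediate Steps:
m = 270
(1/(-148 - 159) + √(m - 170))² = (1/(-148 - 159) + √(270 - 170))² = (1/(-307) + √100)² = (-1/307 + 10)² = (3069/307)² = 9418761/94249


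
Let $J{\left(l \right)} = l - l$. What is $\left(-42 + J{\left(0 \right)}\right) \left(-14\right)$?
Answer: $588$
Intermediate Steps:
$J{\left(l \right)} = 0$
$\left(-42 + J{\left(0 \right)}\right) \left(-14\right) = \left(-42 + 0\right) \left(-14\right) = \left(-42\right) \left(-14\right) = 588$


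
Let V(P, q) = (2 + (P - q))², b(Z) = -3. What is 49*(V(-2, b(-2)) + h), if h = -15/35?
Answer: 420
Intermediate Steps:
h = -3/7 (h = -15*1/35 = -3/7 ≈ -0.42857)
V(P, q) = (2 + P - q)²
49*(V(-2, b(-2)) + h) = 49*((2 - 2 - 1*(-3))² - 3/7) = 49*((2 - 2 + 3)² - 3/7) = 49*(3² - 3/7) = 49*(9 - 3/7) = 49*(60/7) = 420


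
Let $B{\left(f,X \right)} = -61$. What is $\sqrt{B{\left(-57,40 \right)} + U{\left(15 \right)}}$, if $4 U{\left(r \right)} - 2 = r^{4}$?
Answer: $\frac{\sqrt{50383}}{2} \approx 112.23$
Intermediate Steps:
$U{\left(r \right)} = \frac{1}{2} + \frac{r^{4}}{4}$
$\sqrt{B{\left(-57,40 \right)} + U{\left(15 \right)}} = \sqrt{-61 + \left(\frac{1}{2} + \frac{15^{4}}{4}\right)} = \sqrt{-61 + \left(\frac{1}{2} + \frac{1}{4} \cdot 50625\right)} = \sqrt{-61 + \left(\frac{1}{2} + \frac{50625}{4}\right)} = \sqrt{-61 + \frac{50627}{4}} = \sqrt{\frac{50383}{4}} = \frac{\sqrt{50383}}{2}$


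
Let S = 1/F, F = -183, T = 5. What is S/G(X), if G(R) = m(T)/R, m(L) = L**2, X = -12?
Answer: 4/1525 ≈ 0.0026230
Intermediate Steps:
S = -1/183 (S = 1/(-183) = -1/183 ≈ -0.0054645)
G(R) = 25/R (G(R) = 5**2/R = 25/R)
S/G(X) = -1/(183*(25/(-12))) = -1/(183*(25*(-1/12))) = -1/(183*(-25/12)) = -1/183*(-12/25) = 4/1525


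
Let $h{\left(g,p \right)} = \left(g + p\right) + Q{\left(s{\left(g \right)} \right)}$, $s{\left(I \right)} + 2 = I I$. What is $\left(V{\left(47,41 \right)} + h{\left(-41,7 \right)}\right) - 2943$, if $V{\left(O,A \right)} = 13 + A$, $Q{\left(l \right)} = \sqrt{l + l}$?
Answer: $-2923 + \sqrt{3358} \approx -2865.1$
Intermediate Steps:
$s{\left(I \right)} = -2 + I^{2}$ ($s{\left(I \right)} = -2 + I I = -2 + I^{2}$)
$Q{\left(l \right)} = \sqrt{2} \sqrt{l}$ ($Q{\left(l \right)} = \sqrt{2 l} = \sqrt{2} \sqrt{l}$)
$h{\left(g,p \right)} = g + p + \sqrt{2} \sqrt{-2 + g^{2}}$ ($h{\left(g,p \right)} = \left(g + p\right) + \sqrt{2} \sqrt{-2 + g^{2}} = g + p + \sqrt{2} \sqrt{-2 + g^{2}}$)
$\left(V{\left(47,41 \right)} + h{\left(-41,7 \right)}\right) - 2943 = \left(\left(13 + 41\right) + \left(-41 + 7 + \sqrt{-4 + 2 \left(-41\right)^{2}}\right)\right) - 2943 = \left(54 + \left(-41 + 7 + \sqrt{-4 + 2 \cdot 1681}\right)\right) - 2943 = \left(54 + \left(-41 + 7 + \sqrt{-4 + 3362}\right)\right) - 2943 = \left(54 + \left(-41 + 7 + \sqrt{3358}\right)\right) - 2943 = \left(54 - \left(34 - \sqrt{3358}\right)\right) - 2943 = \left(20 + \sqrt{3358}\right) - 2943 = -2923 + \sqrt{3358}$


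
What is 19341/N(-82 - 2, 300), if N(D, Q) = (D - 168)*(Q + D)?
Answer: -307/864 ≈ -0.35532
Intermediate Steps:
N(D, Q) = (-168 + D)*(D + Q)
19341/N(-82 - 2, 300) = 19341/((-82 - 2)² - 168*(-82 - 2) - 168*300 + (-82 - 2)*300) = 19341/((-84)² - 168*(-84) - 50400 - 84*300) = 19341/(7056 + 14112 - 50400 - 25200) = 19341/(-54432) = 19341*(-1/54432) = -307/864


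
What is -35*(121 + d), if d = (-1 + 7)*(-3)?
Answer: -3605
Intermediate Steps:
d = -18 (d = 6*(-3) = -18)
-35*(121 + d) = -35*(121 - 18) = -35*103 = -3605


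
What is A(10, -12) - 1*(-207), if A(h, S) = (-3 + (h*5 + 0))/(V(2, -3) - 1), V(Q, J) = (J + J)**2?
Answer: 7292/35 ≈ 208.34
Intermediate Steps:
V(Q, J) = 4*J**2 (V(Q, J) = (2*J)**2 = 4*J**2)
A(h, S) = -3/35 + h/7 (A(h, S) = (-3 + (h*5 + 0))/(4*(-3)**2 - 1) = (-3 + (5*h + 0))/(4*9 - 1) = (-3 + 5*h)/(36 - 1) = (-3 + 5*h)/35 = (-3 + 5*h)*(1/35) = -3/35 + h/7)
A(10, -12) - 1*(-207) = (-3/35 + (1/7)*10) - 1*(-207) = (-3/35 + 10/7) + 207 = 47/35 + 207 = 7292/35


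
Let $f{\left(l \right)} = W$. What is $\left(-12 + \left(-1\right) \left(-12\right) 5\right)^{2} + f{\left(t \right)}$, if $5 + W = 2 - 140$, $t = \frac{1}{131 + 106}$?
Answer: $2161$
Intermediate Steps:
$t = \frac{1}{237} \approx 0.0042194$
$W = -143$ ($W = -5 + \left(2 - 140\right) = -5 - 138 = -143$)
$f{\left(l \right)} = -143$
$\left(-12 + \left(-1\right) \left(-12\right) 5\right)^{2} + f{\left(t \right)} = \left(-12 + \left(-1\right) \left(-12\right) 5\right)^{2} - 143 = \left(-12 + 12 \cdot 5\right)^{2} - 143 = \left(-12 + 60\right)^{2} - 143 = 48^{2} - 143 = 2304 - 143 = 2161$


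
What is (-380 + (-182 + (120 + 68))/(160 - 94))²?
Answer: 17464041/121 ≈ 1.4433e+5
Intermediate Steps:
(-380 + (-182 + (120 + 68))/(160 - 94))² = (-380 + (-182 + 188)/66)² = (-380 + 6*(1/66))² = (-380 + 1/11)² = (-4179/11)² = 17464041/121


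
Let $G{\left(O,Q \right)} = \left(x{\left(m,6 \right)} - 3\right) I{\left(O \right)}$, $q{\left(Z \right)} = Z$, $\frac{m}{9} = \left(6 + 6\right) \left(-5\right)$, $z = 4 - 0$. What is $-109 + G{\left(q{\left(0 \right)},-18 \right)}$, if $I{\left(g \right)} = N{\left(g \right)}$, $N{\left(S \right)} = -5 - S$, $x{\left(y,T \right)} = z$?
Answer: $-114$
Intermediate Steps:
$z = 4$ ($z = 4 + 0 = 4$)
$m = -540$ ($m = 9 \left(6 + 6\right) \left(-5\right) = 9 \cdot 12 \left(-5\right) = 9 \left(-60\right) = -540$)
$x{\left(y,T \right)} = 4$
$I{\left(g \right)} = -5 - g$
$G{\left(O,Q \right)} = -5 - O$ ($G{\left(O,Q \right)} = \left(4 - 3\right) \left(-5 - O\right) = 1 \left(-5 - O\right) = -5 - O$)
$-109 + G{\left(q{\left(0 \right)},-18 \right)} = -109 - 5 = -114$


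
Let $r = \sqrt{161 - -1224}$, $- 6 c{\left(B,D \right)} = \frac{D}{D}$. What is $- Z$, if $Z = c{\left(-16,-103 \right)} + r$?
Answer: $\frac{1}{6} - \sqrt{1385} \approx -37.049$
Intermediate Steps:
$c{\left(B,D \right)} = - \frac{1}{6}$ ($c{\left(B,D \right)} = - \frac{D \frac{1}{D}}{6} = \left(- \frac{1}{6}\right) 1 = - \frac{1}{6}$)
$r = \sqrt{1385}$ ($r = \sqrt{161 + 1224} = \sqrt{1385} \approx 37.216$)
$Z = - \frac{1}{6} + \sqrt{1385} \approx 37.049$
$- Z = - (- \frac{1}{6} + \sqrt{1385}) = \frac{1}{6} - \sqrt{1385}$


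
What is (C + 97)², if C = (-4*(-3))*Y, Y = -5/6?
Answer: 7569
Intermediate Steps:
Y = -⅚ (Y = -5*⅙ = -⅚ ≈ -0.83333)
C = -10 (C = -4*(-3)*(-⅚) = 12*(-⅚) = -10)
(C + 97)² = (-10 + 97)² = 87² = 7569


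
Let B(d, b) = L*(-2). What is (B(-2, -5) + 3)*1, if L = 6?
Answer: -9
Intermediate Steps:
B(d, b) = -12 (B(d, b) = 6*(-2) = -12)
(B(-2, -5) + 3)*1 = (-12 + 3)*1 = -9*1 = -9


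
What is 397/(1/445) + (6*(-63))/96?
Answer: 2826577/16 ≈ 1.7666e+5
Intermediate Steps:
397/(1/445) + (6*(-63))/96 = 397/(1/445) - 378*1/96 = 397*445 - 63/16 = 176665 - 63/16 = 2826577/16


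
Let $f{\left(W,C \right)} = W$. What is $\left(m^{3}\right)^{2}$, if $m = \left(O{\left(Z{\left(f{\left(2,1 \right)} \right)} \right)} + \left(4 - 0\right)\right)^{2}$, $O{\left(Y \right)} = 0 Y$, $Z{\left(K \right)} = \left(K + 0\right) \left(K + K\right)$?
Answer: $16777216$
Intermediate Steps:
$Z{\left(K \right)} = 2 K^{2}$ ($Z{\left(K \right)} = K 2 K = 2 K^{2}$)
$O{\left(Y \right)} = 0$
$m = 16$ ($m = \left(0 + \left(4 - 0\right)\right)^{2} = \left(0 + \left(4 + 0\right)\right)^{2} = \left(0 + 4\right)^{2} = 4^{2} = 16$)
$\left(m^{3}\right)^{2} = \left(16^{3}\right)^{2} = 4096^{2} = 16777216$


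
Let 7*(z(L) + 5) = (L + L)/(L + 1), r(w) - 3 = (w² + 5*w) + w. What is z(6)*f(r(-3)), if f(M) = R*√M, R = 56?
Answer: -1864*I*√6/7 ≈ -652.26*I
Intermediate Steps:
r(w) = 3 + w² + 6*w (r(w) = 3 + ((w² + 5*w) + w) = 3 + (w² + 6*w) = 3 + w² + 6*w)
f(M) = 56*√M
z(L) = -5 + 2*L/(7*(1 + L)) (z(L) = -5 + ((L + L)/(L + 1))/7 = -5 + ((2*L)/(1 + L))/7 = -5 + (2*L/(1 + L))/7 = -5 + 2*L/(7*(1 + L)))
z(6)*f(r(-3)) = ((-35 - 33*6)/(7*(1 + 6)))*(56*√(3 + (-3)² + 6*(-3))) = ((⅐)*(-35 - 198)/7)*(56*√(3 + 9 - 18)) = ((⅐)*(⅐)*(-233))*(56*√(-6)) = -1864*I*√6/7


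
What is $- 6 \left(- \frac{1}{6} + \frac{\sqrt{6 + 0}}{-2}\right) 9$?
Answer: $9 + 27 \sqrt{6} \approx 75.136$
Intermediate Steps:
$- 6 \left(- \frac{1}{6} + \frac{\sqrt{6 + 0}}{-2}\right) 9 = - 6 \left(\left(-1\right) \frac{1}{6} + \sqrt{6} \left(- \frac{1}{2}\right)\right) 9 = - 6 \left(- \frac{1}{6} - \frac{\sqrt{6}}{2}\right) 9 = \left(1 + 3 \sqrt{6}\right) 9 = 9 + 27 \sqrt{6}$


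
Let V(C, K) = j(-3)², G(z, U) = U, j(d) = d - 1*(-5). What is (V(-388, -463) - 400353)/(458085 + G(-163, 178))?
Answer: -400349/458263 ≈ -0.87362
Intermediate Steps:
j(d) = 5 + d (j(d) = d + 5 = 5 + d)
V(C, K) = 4 (V(C, K) = (5 - 3)² = 2² = 4)
(V(-388, -463) - 400353)/(458085 + G(-163, 178)) = (4 - 400353)/(458085 + 178) = -400349/458263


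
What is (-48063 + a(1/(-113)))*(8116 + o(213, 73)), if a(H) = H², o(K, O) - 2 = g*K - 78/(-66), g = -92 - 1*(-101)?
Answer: -67753068205508/140459 ≈ -4.8237e+8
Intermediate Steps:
g = 9 (g = -92 + 101 = 9)
o(K, O) = 35/11 + 9*K (o(K, O) = 2 + (9*K - 78/(-66)) = 2 + (9*K - 78*(-1/66)) = 2 + (9*K + 13/11) = 2 + (13/11 + 9*K) = 35/11 + 9*K)
(-48063 + a(1/(-113)))*(8116 + o(213, 73)) = (-48063 + (1/(-113))²)*(8116 + (35/11 + 9*213)) = (-48063 + (-1/113)²)*(8116 + (35/11 + 1917)) = (-48063 + 1/12769)*(8116 + 21122/11) = -613716446/12769*110398/11 = -67753068205508/140459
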